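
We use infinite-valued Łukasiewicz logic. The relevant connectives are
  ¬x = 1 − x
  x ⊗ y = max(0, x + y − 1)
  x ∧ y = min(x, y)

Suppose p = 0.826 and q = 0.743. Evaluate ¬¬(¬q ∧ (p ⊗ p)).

0.257

¬q = 1 − 0.743 = 0.257
p ⊗ p = max(0, 0.826 + 0.826 − 1) = max(0, 0.652) = 0.652
¬q ∧ (p ⊗ p) = min(0.257, 0.652) = 0.257
¬(¬q ∧ (p ⊗ p)) = 1 − 0.257 = 0.743
¬¬(¬q ∧ (p ⊗ p)) = 1 − 0.743 = 0.257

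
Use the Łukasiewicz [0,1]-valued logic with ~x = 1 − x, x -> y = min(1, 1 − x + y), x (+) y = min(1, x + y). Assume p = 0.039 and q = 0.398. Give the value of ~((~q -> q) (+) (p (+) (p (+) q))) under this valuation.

~q = 1 − 0.398 = 0.602
~q -> q = min(1, 1 − 0.602 + 0.398) = min(1, 0.796) = 0.796
p (+) q = min(1, 0.039 + 0.398) = min(1, 0.437) = 0.437
p (+) (p (+) q) = min(1, 0.039 + 0.437) = min(1, 0.476) = 0.476
(~q -> q) (+) (p (+) (p (+) q)) = min(1, 0.796 + 0.476) = min(1, 1.272) = 1.000
~((~q -> q) (+) (p (+) (p (+) q))) = 1 − 1.000 = 0.000

0.000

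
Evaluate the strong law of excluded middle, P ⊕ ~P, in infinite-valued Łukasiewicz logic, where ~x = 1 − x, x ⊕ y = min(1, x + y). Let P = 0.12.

1.00

~P = 1 − 0.12 = 0.88
P ⊕ ~P = min(1, 0.12 + 0.88) = min(1, 1.00) = 1.00
(As expected: always 1 in Ł∞ since a ⊕ (1−a) = 1.)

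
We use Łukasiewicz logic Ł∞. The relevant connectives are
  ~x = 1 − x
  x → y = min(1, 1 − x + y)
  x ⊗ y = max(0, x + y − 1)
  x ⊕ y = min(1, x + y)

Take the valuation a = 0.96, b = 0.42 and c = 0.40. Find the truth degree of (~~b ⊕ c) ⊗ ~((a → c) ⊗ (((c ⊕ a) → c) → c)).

~b = 1 − 0.42 = 0.58
~~b = 1 − 0.58 = 0.42
~~b ⊕ c = min(1, 0.42 + 0.40) = min(1, 0.82) = 0.82
a → c = min(1, 1 − 0.96 + 0.40) = min(1, 0.44) = 0.44
c ⊕ a = min(1, 0.40 + 0.96) = min(1, 1.36) = 1.00
(c ⊕ a) → c = min(1, 1 − 1.00 + 0.40) = min(1, 0.40) = 0.40
((c ⊕ a) → c) → c = min(1, 1 − 0.40 + 0.40) = min(1, 1.00) = 1.00
(a → c) ⊗ (((c ⊕ a) → c) → c) = max(0, 0.44 + 1.00 − 1) = max(0, 0.44) = 0.44
~((a → c) ⊗ (((c ⊕ a) → c) → c)) = 1 − 0.44 = 0.56
(~~b ⊕ c) ⊗ ~((a → c) ⊗ (((c ⊕ a) → c) → c)) = max(0, 0.82 + 0.56 − 1) = max(0, 0.38) = 0.38

0.38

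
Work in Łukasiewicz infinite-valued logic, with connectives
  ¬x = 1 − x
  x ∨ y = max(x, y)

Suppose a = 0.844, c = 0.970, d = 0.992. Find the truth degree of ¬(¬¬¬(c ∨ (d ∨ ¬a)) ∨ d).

¬a = 1 − 0.844 = 0.156
d ∨ ¬a = max(0.992, 0.156) = 0.992
c ∨ (d ∨ ¬a) = max(0.970, 0.992) = 0.992
¬(c ∨ (d ∨ ¬a)) = 1 − 0.992 = 0.008
¬¬(c ∨ (d ∨ ¬a)) = 1 − 0.008 = 0.992
¬¬¬(c ∨ (d ∨ ¬a)) = 1 − 0.992 = 0.008
¬¬¬(c ∨ (d ∨ ¬a)) ∨ d = max(0.008, 0.992) = 0.992
¬(¬¬¬(c ∨ (d ∨ ¬a)) ∨ d) = 1 − 0.992 = 0.008

0.008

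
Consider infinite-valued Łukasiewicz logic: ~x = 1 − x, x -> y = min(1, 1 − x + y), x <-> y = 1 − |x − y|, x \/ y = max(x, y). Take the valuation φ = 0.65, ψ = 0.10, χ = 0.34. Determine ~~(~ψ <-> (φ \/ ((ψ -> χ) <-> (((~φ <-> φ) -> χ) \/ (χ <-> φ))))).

0.79

~ψ = 1 − 0.10 = 0.90
ψ -> χ = min(1, 1 − 0.10 + 0.34) = min(1, 1.24) = 1.00
~φ = 1 − 0.65 = 0.35
~φ <-> φ = 1 − |0.35 − 0.65| = 1 − 0.30 = 0.70
(~φ <-> φ) -> χ = min(1, 1 − 0.70 + 0.34) = min(1, 0.64) = 0.64
χ <-> φ = 1 − |0.34 − 0.65| = 1 − 0.31 = 0.69
((~φ <-> φ) -> χ) \/ (χ <-> φ) = max(0.64, 0.69) = 0.69
(ψ -> χ) <-> (((~φ <-> φ) -> χ) \/ (χ <-> φ)) = 1 − |1.00 − 0.69| = 1 − 0.31 = 0.69
φ \/ ((ψ -> χ) <-> (((~φ <-> φ) -> χ) \/ (χ <-> φ))) = max(0.65, 0.69) = 0.69
~ψ <-> (φ \/ ((ψ -> χ) <-> (((~φ <-> φ) -> χ) \/ (χ <-> φ)))) = 1 − |0.90 − 0.69| = 1 − 0.21 = 0.79
~(~ψ <-> (φ \/ ((ψ -> χ) <-> (((~φ <-> φ) -> χ) \/ (χ <-> φ))))) = 1 − 0.79 = 0.21
~~(~ψ <-> (φ \/ ((ψ -> χ) <-> (((~φ <-> φ) -> χ) \/ (χ <-> φ))))) = 1 − 0.21 = 0.79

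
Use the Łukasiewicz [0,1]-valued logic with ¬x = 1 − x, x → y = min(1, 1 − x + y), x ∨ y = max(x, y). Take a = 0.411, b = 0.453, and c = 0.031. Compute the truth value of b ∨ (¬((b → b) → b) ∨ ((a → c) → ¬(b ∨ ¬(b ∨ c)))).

b → b = min(1, 1 − 0.453 + 0.453) = min(1, 1.000) = 1.000
(b → b) → b = min(1, 1 − 1.000 + 0.453) = min(1, 0.453) = 0.453
¬((b → b) → b) = 1 − 0.453 = 0.547
a → c = min(1, 1 − 0.411 + 0.031) = min(1, 0.620) = 0.620
b ∨ c = max(0.453, 0.031) = 0.453
¬(b ∨ c) = 1 − 0.453 = 0.547
b ∨ ¬(b ∨ c) = max(0.453, 0.547) = 0.547
¬(b ∨ ¬(b ∨ c)) = 1 − 0.547 = 0.453
(a → c) → ¬(b ∨ ¬(b ∨ c)) = min(1, 1 − 0.620 + 0.453) = min(1, 0.833) = 0.833
¬((b → b) → b) ∨ ((a → c) → ¬(b ∨ ¬(b ∨ c))) = max(0.547, 0.833) = 0.833
b ∨ (¬((b → b) → b) ∨ ((a → c) → ¬(b ∨ ¬(b ∨ c)))) = max(0.453, 0.833) = 0.833

0.833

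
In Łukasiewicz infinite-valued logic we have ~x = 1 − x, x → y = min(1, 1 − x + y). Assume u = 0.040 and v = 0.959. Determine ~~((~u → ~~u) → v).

1.000

~u = 1 − 0.040 = 0.960
~~u = 1 − 0.960 = 0.040
~u → ~~u = min(1, 1 − 0.960 + 0.040) = min(1, 0.080) = 0.080
(~u → ~~u) → v = min(1, 1 − 0.080 + 0.959) = min(1, 1.879) = 1.000
~((~u → ~~u) → v) = 1 − 1.000 = 0.000
~~((~u → ~~u) → v) = 1 − 0.000 = 1.000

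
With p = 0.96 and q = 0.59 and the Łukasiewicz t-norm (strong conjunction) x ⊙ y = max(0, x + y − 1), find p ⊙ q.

0.55

p ⊙ q = max(0, 0.96 + 0.59 − 1) = max(0, 0.55) = 0.55
For comparison, the Gödel (minimum) t-norm min(x, y) would give 0.59.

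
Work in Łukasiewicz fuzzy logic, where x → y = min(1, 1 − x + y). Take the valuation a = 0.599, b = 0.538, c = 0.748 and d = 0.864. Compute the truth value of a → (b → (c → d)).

1.000

c → d = min(1, 1 − 0.748 + 0.864) = min(1, 1.116) = 1.000
b → (c → d) = min(1, 1 − 0.538 + 1.000) = min(1, 1.462) = 1.000
a → (b → (c → d)) = min(1, 1 − 0.599 + 1.000) = min(1, 1.401) = 1.000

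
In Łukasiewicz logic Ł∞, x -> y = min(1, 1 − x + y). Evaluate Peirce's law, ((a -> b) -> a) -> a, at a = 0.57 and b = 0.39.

a -> b = min(1, 1 − 0.57 + 0.39) = min(1, 0.82) = 0.82
(a -> b) -> a = min(1, 1 − 0.82 + 0.57) = min(1, 0.75) = 0.75
((a -> b) -> a) -> a = min(1, 1 − 0.75 + 0.57) = min(1, 0.82) = 0.82
(The value 0.82 < 1 shows this instance is not satisfied; not a Ł∞-tautology in general.)

0.82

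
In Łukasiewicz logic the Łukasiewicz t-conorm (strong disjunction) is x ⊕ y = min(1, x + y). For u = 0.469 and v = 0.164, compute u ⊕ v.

0.633

u ⊕ v = min(1, 0.469 + 0.164) = min(1, 0.633) = 0.633
For comparison, the Gödel t-conorm max(x, y) would give 0.469.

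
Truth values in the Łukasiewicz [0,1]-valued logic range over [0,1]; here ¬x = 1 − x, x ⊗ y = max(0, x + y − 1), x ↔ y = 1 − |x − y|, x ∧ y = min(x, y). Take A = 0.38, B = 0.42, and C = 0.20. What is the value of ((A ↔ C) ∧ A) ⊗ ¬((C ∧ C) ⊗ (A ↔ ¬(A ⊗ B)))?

A ↔ C = 1 − |0.38 − 0.20| = 1 − 0.18 = 0.82
(A ↔ C) ∧ A = min(0.82, 0.38) = 0.38
C ∧ C = min(0.20, 0.20) = 0.20
A ⊗ B = max(0, 0.38 + 0.42 − 1) = max(0, -0.20) = 0.00
¬(A ⊗ B) = 1 − 0.00 = 1.00
A ↔ ¬(A ⊗ B) = 1 − |0.38 − 1.00| = 1 − 0.62 = 0.38
(C ∧ C) ⊗ (A ↔ ¬(A ⊗ B)) = max(0, 0.20 + 0.38 − 1) = max(0, -0.42) = 0.00
¬((C ∧ C) ⊗ (A ↔ ¬(A ⊗ B))) = 1 − 0.00 = 1.00
((A ↔ C) ∧ A) ⊗ ¬((C ∧ C) ⊗ (A ↔ ¬(A ⊗ B))) = max(0, 0.38 + 1.00 − 1) = max(0, 0.38) = 0.38

0.38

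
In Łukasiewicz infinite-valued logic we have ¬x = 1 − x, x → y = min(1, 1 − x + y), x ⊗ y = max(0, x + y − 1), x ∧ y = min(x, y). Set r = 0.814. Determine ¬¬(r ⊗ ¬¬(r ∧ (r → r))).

0.628

r → r = min(1, 1 − 0.814 + 0.814) = min(1, 1.000) = 1.000
r ∧ (r → r) = min(0.814, 1.000) = 0.814
¬(r ∧ (r → r)) = 1 − 0.814 = 0.186
¬¬(r ∧ (r → r)) = 1 − 0.186 = 0.814
r ⊗ ¬¬(r ∧ (r → r)) = max(0, 0.814 + 0.814 − 1) = max(0, 0.628) = 0.628
¬(r ⊗ ¬¬(r ∧ (r → r))) = 1 − 0.628 = 0.372
¬¬(r ⊗ ¬¬(r ∧ (r → r))) = 1 − 0.372 = 0.628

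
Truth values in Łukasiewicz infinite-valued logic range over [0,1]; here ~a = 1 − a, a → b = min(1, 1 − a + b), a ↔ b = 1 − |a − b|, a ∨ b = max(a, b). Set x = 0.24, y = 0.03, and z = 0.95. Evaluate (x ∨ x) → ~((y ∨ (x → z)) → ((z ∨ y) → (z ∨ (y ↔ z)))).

x ∨ x = max(0.24, 0.24) = 0.24
x → z = min(1, 1 − 0.24 + 0.95) = min(1, 1.71) = 1.00
y ∨ (x → z) = max(0.03, 1.00) = 1.00
z ∨ y = max(0.95, 0.03) = 0.95
y ↔ z = 1 − |0.03 − 0.95| = 1 − 0.92 = 0.08
z ∨ (y ↔ z) = max(0.95, 0.08) = 0.95
(z ∨ y) → (z ∨ (y ↔ z)) = min(1, 1 − 0.95 + 0.95) = min(1, 1.00) = 1.00
(y ∨ (x → z)) → ((z ∨ y) → (z ∨ (y ↔ z))) = min(1, 1 − 1.00 + 1.00) = min(1, 1.00) = 1.00
~((y ∨ (x → z)) → ((z ∨ y) → (z ∨ (y ↔ z)))) = 1 − 1.00 = 0.00
(x ∨ x) → ~((y ∨ (x → z)) → ((z ∨ y) → (z ∨ (y ↔ z)))) = min(1, 1 − 0.24 + 0.00) = min(1, 0.76) = 0.76

0.76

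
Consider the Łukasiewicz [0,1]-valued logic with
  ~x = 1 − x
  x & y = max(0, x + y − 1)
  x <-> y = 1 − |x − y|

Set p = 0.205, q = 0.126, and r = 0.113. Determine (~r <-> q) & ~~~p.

0.034

~r = 1 − 0.113 = 0.887
~r <-> q = 1 − |0.887 − 0.126| = 1 − 0.761 = 0.239
~p = 1 − 0.205 = 0.795
~~p = 1 − 0.795 = 0.205
~~~p = 1 − 0.205 = 0.795
(~r <-> q) & ~~~p = max(0, 0.239 + 0.795 − 1) = max(0, 0.034) = 0.034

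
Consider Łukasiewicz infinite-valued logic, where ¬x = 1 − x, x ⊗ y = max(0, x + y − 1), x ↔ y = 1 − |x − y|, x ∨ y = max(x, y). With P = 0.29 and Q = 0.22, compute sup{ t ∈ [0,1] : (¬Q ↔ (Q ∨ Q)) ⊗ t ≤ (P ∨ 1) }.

1.00

¬Q = 1 − 0.22 = 0.78
Q ∨ Q = max(0.22, 0.22) = 0.22
¬Q ↔ (Q ∨ Q) = 1 − |0.78 − 0.22| = 1 − 0.56 = 0.44
So the left factor is ¬Q ↔ (Q ∨ Q) = 0.44.
P ∨ 1 = max(0.29, 1.00) = 1.00
So the right-hand bound is P ∨ 1 = 1.00.
The residuum of the Łukasiewicz t-norm gives the supremum: min(1, 1 − 0.44 + 1.00).
1 − 0.44 + 1.00 = 1.56, so t = min(1, 1.56) = 1.00.
Check: 0.44 ⊗ 1.00 = max(0, 0.44) = 0.44 ≤ 1.00.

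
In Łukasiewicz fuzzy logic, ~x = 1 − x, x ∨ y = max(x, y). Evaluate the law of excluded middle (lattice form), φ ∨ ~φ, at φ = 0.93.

0.93

~φ = 1 − 0.93 = 0.07
φ ∨ ~φ = max(0.93, 0.07) = 0.93
(The value 0.93 < 1 shows this instance is not satisfied; not a Ł∞-tautology — its value is max(a, 1−a).)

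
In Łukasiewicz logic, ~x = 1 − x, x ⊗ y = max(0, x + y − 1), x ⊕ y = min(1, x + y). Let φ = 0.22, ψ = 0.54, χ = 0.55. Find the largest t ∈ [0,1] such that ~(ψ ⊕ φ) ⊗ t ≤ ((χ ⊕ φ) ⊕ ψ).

1.00

ψ ⊕ φ = min(1, 0.54 + 0.22) = min(1, 0.76) = 0.76
~(ψ ⊕ φ) = 1 − 0.76 = 0.24
So the left factor is ~(ψ ⊕ φ) = 0.24.
χ ⊕ φ = min(1, 0.55 + 0.22) = min(1, 0.77) = 0.77
(χ ⊕ φ) ⊕ ψ = min(1, 0.77 + 0.54) = min(1, 1.31) = 1.00
So the right-hand bound is (χ ⊕ φ) ⊕ ψ = 1.00.
The residuum of the Łukasiewicz t-norm gives the supremum: min(1, 1 − 0.24 + 1.00).
1 − 0.24 + 1.00 = 1.76, so t = min(1, 1.76) = 1.00.
Check: 0.24 ⊗ 1.00 = max(0, 0.24) = 0.24 ≤ 1.00.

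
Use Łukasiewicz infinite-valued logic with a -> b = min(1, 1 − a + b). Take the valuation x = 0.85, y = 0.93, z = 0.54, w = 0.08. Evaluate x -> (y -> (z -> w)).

z -> w = min(1, 1 − 0.54 + 0.08) = min(1, 0.54) = 0.54
y -> (z -> w) = min(1, 1 − 0.93 + 0.54) = min(1, 0.61) = 0.61
x -> (y -> (z -> w)) = min(1, 1 − 0.85 + 0.61) = min(1, 0.76) = 0.76

0.76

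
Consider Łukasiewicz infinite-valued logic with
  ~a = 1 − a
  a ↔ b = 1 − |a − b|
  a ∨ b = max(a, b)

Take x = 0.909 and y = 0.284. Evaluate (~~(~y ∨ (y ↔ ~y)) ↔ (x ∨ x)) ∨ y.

0.807

~y = 1 − 0.284 = 0.716
y ↔ ~y = 1 − |0.284 − 0.716| = 1 − 0.432 = 0.568
~y ∨ (y ↔ ~y) = max(0.716, 0.568) = 0.716
~(~y ∨ (y ↔ ~y)) = 1 − 0.716 = 0.284
~~(~y ∨ (y ↔ ~y)) = 1 − 0.284 = 0.716
x ∨ x = max(0.909, 0.909) = 0.909
~~(~y ∨ (y ↔ ~y)) ↔ (x ∨ x) = 1 − |0.716 − 0.909| = 1 − 0.193 = 0.807
(~~(~y ∨ (y ↔ ~y)) ↔ (x ∨ x)) ∨ y = max(0.807, 0.284) = 0.807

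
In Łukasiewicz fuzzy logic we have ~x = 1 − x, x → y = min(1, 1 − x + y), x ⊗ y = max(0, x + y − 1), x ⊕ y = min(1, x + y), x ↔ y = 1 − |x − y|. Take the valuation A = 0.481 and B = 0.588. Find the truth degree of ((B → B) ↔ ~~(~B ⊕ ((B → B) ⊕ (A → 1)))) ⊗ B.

0.588

B → B = min(1, 1 − 0.588 + 0.588) = min(1, 1.000) = 1.000
~B = 1 − 0.588 = 0.412
A → 1 = min(1, 1 − 0.481 + 1.000) = min(1, 1.519) = 1.000
(B → B) ⊕ (A → 1) = min(1, 1.000 + 1.000) = min(1, 2.000) = 1.000
~B ⊕ ((B → B) ⊕ (A → 1)) = min(1, 0.412 + 1.000) = min(1, 1.412) = 1.000
~(~B ⊕ ((B → B) ⊕ (A → 1))) = 1 − 1.000 = 0.000
~~(~B ⊕ ((B → B) ⊕ (A → 1))) = 1 − 0.000 = 1.000
(B → B) ↔ ~~(~B ⊕ ((B → B) ⊕ (A → 1))) = 1 − |1.000 − 1.000| = 1 − 0.000 = 1.000
((B → B) ↔ ~~(~B ⊕ ((B → B) ⊕ (A → 1)))) ⊗ B = max(0, 1.000 + 0.588 − 1) = max(0, 0.588) = 0.588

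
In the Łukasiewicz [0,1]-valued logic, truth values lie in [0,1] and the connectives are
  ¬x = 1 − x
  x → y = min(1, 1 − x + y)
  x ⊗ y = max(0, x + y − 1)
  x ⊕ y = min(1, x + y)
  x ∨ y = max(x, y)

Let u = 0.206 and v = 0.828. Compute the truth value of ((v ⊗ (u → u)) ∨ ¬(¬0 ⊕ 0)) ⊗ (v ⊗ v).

0.484

u → u = min(1, 1 − 0.206 + 0.206) = min(1, 1.000) = 1.000
v ⊗ (u → u) = max(0, 0.828 + 1.000 − 1) = max(0, 0.828) = 0.828
¬0 = 1 − 0.000 = 1.000
¬0 ⊕ 0 = min(1, 1.000 + 0.000) = min(1, 1.000) = 1.000
¬(¬0 ⊕ 0) = 1 − 1.000 = 0.000
(v ⊗ (u → u)) ∨ ¬(¬0 ⊕ 0) = max(0.828, 0.000) = 0.828
v ⊗ v = max(0, 0.828 + 0.828 − 1) = max(0, 0.656) = 0.656
((v ⊗ (u → u)) ∨ ¬(¬0 ⊕ 0)) ⊗ (v ⊗ v) = max(0, 0.828 + 0.656 − 1) = max(0, 0.484) = 0.484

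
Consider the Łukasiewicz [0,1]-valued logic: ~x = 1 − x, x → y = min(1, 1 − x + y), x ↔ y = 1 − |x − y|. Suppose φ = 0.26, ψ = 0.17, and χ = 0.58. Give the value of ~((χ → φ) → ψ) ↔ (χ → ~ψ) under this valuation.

0.51

χ → φ = min(1, 1 − 0.58 + 0.26) = min(1, 0.68) = 0.68
(χ → φ) → ψ = min(1, 1 − 0.68 + 0.17) = min(1, 0.49) = 0.49
~((χ → φ) → ψ) = 1 − 0.49 = 0.51
~ψ = 1 − 0.17 = 0.83
χ → ~ψ = min(1, 1 − 0.58 + 0.83) = min(1, 1.25) = 1.00
~((χ → φ) → ψ) ↔ (χ → ~ψ) = 1 − |0.51 − 1.00| = 1 − 0.49 = 0.51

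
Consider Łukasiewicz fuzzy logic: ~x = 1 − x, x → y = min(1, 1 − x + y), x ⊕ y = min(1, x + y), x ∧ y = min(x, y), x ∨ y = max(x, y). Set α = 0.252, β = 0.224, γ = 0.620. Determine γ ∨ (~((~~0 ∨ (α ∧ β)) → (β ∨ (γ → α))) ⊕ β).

0.620

~0 = 1 − 0.000 = 1.000
~~0 = 1 − 1.000 = 0.000
α ∧ β = min(0.252, 0.224) = 0.224
~~0 ∨ (α ∧ β) = max(0.000, 0.224) = 0.224
γ → α = min(1, 1 − 0.620 + 0.252) = min(1, 0.632) = 0.632
β ∨ (γ → α) = max(0.224, 0.632) = 0.632
(~~0 ∨ (α ∧ β)) → (β ∨ (γ → α)) = min(1, 1 − 0.224 + 0.632) = min(1, 1.408) = 1.000
~((~~0 ∨ (α ∧ β)) → (β ∨ (γ → α))) = 1 − 1.000 = 0.000
~((~~0 ∨ (α ∧ β)) → (β ∨ (γ → α))) ⊕ β = min(1, 0.000 + 0.224) = min(1, 0.224) = 0.224
γ ∨ (~((~~0 ∨ (α ∧ β)) → (β ∨ (γ → α))) ⊕ β) = max(0.620, 0.224) = 0.620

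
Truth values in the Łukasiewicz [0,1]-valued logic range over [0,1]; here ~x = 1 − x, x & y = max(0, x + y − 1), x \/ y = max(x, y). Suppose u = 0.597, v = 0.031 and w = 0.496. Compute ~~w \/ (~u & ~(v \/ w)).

0.496

~w = 1 − 0.496 = 0.504
~~w = 1 − 0.504 = 0.496
~u = 1 − 0.597 = 0.403
v \/ w = max(0.031, 0.496) = 0.496
~(v \/ w) = 1 − 0.496 = 0.504
~u & ~(v \/ w) = max(0, 0.403 + 0.504 − 1) = max(0, -0.093) = 0.000
~~w \/ (~u & ~(v \/ w)) = max(0.496, 0.000) = 0.496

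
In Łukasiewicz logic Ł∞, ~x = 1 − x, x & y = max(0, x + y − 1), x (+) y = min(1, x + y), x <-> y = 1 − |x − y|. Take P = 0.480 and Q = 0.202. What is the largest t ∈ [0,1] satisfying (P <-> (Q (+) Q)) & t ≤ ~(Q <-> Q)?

Q (+) Q = min(1, 0.202 + 0.202) = min(1, 0.404) = 0.404
P <-> (Q (+) Q) = 1 − |0.480 − 0.404| = 1 − 0.076 = 0.924
So the left factor is P <-> (Q (+) Q) = 0.924.
Q <-> Q = 1 − |0.202 − 0.202| = 1 − 0.000 = 1.000
~(Q <-> Q) = 1 − 1.000 = 0.000
So the right-hand bound is ~(Q <-> Q) = 0.000.
The residuum of the Łukasiewicz t-norm gives the supremum: min(1, 1 − 0.924 + 0.000).
1 − 0.924 + 0.000 = 0.076, so t = min(1, 0.076) = 0.076.
Check: 0.924 & 0.076 = max(0, 0.000) = 0.000 ≤ 0.000.

0.076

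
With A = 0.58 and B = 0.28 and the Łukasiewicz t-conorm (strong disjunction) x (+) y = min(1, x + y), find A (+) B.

0.86

A (+) B = min(1, 0.58 + 0.28) = min(1, 0.86) = 0.86
For comparison, the Gödel t-conorm max(x, y) would give 0.58.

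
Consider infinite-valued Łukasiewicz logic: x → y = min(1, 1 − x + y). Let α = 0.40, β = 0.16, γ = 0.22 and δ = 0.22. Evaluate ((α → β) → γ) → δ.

0.76

α → β = min(1, 1 − 0.40 + 0.16) = min(1, 0.76) = 0.76
(α → β) → γ = min(1, 1 − 0.76 + 0.22) = min(1, 0.46) = 0.46
((α → β) → γ) → δ = min(1, 1 − 0.46 + 0.22) = min(1, 0.76) = 0.76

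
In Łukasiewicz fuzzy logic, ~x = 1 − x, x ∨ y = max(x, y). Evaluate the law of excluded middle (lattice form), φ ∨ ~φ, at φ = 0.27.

~φ = 1 − 0.27 = 0.73
φ ∨ ~φ = max(0.27, 0.73) = 0.73
(The value 0.73 < 1 shows this instance is not satisfied; not a Ł∞-tautology — its value is max(a, 1−a).)

0.73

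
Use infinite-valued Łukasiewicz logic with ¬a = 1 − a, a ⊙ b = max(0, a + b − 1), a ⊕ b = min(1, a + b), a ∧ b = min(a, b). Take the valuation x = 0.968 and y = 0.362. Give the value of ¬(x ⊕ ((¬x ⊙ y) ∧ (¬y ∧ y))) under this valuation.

¬x = 1 − 0.968 = 0.032
¬x ⊙ y = max(0, 0.032 + 0.362 − 1) = max(0, -0.606) = 0.000
¬y = 1 − 0.362 = 0.638
¬y ∧ y = min(0.638, 0.362) = 0.362
(¬x ⊙ y) ∧ (¬y ∧ y) = min(0.000, 0.362) = 0.000
x ⊕ ((¬x ⊙ y) ∧ (¬y ∧ y)) = min(1, 0.968 + 0.000) = min(1, 0.968) = 0.968
¬(x ⊕ ((¬x ⊙ y) ∧ (¬y ∧ y))) = 1 − 0.968 = 0.032

0.032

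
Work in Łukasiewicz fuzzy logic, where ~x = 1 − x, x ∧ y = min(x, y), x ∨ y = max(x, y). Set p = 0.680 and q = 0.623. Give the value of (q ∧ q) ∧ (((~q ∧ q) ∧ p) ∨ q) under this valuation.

0.623

q ∧ q = min(0.623, 0.623) = 0.623
~q = 1 − 0.623 = 0.377
~q ∧ q = min(0.377, 0.623) = 0.377
(~q ∧ q) ∧ p = min(0.377, 0.680) = 0.377
((~q ∧ q) ∧ p) ∨ q = max(0.377, 0.623) = 0.623
(q ∧ q) ∧ (((~q ∧ q) ∧ p) ∨ q) = min(0.623, 0.623) = 0.623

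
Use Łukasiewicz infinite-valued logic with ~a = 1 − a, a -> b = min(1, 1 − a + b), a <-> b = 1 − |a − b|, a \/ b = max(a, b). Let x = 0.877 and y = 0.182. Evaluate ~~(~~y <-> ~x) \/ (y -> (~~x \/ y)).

1.000

~y = 1 − 0.182 = 0.818
~~y = 1 − 0.818 = 0.182
~x = 1 − 0.877 = 0.123
~~y <-> ~x = 1 − |0.182 − 0.123| = 1 − 0.059 = 0.941
~(~~y <-> ~x) = 1 − 0.941 = 0.059
~~(~~y <-> ~x) = 1 − 0.059 = 0.941
~~x = 1 − 0.123 = 0.877
~~x \/ y = max(0.877, 0.182) = 0.877
y -> (~~x \/ y) = min(1, 1 − 0.182 + 0.877) = min(1, 1.695) = 1.000
~~(~~y <-> ~x) \/ (y -> (~~x \/ y)) = max(0.941, 1.000) = 1.000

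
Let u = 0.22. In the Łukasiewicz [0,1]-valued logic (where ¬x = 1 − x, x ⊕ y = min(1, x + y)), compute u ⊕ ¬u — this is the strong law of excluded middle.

¬u = 1 − 0.22 = 0.78
u ⊕ ¬u = min(1, 0.22 + 0.78) = min(1, 1.00) = 1.00
(As expected: always 1 in Ł∞ since a ⊕ (1−a) = 1.)

1.00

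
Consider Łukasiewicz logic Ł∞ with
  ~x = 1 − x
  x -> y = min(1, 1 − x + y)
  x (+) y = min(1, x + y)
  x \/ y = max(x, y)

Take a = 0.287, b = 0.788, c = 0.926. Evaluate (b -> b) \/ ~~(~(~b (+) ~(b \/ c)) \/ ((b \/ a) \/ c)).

1.000

b -> b = min(1, 1 − 0.788 + 0.788) = min(1, 1.000) = 1.000
~b = 1 − 0.788 = 0.212
b \/ c = max(0.788, 0.926) = 0.926
~(b \/ c) = 1 − 0.926 = 0.074
~b (+) ~(b \/ c) = min(1, 0.212 + 0.074) = min(1, 0.286) = 0.286
~(~b (+) ~(b \/ c)) = 1 − 0.286 = 0.714
b \/ a = max(0.788, 0.287) = 0.788
(b \/ a) \/ c = max(0.788, 0.926) = 0.926
~(~b (+) ~(b \/ c)) \/ ((b \/ a) \/ c) = max(0.714, 0.926) = 0.926
~(~(~b (+) ~(b \/ c)) \/ ((b \/ a) \/ c)) = 1 − 0.926 = 0.074
~~(~(~b (+) ~(b \/ c)) \/ ((b \/ a) \/ c)) = 1 − 0.074 = 0.926
(b -> b) \/ ~~(~(~b (+) ~(b \/ c)) \/ ((b \/ a) \/ c)) = max(1.000, 0.926) = 1.000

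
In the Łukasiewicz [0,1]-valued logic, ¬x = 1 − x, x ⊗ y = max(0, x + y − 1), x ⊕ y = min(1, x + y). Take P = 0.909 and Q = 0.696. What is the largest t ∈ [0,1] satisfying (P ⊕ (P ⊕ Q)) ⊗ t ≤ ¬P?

0.091

P ⊕ Q = min(1, 0.909 + 0.696) = min(1, 1.605) = 1.000
P ⊕ (P ⊕ Q) = min(1, 0.909 + 1.000) = min(1, 1.909) = 1.000
So the left factor is P ⊕ (P ⊕ Q) = 1.000.
¬P = 1 − 0.909 = 0.091
So the right-hand bound is ¬P = 0.091.
The residuum of the Łukasiewicz t-norm gives the supremum: min(1, 1 − 1.000 + 0.091).
1 − 1.000 + 0.091 = 0.091, so t = min(1, 0.091) = 0.091.
Check: 1.000 ⊗ 0.091 = max(0, 0.091) = 0.091 ≤ 0.091.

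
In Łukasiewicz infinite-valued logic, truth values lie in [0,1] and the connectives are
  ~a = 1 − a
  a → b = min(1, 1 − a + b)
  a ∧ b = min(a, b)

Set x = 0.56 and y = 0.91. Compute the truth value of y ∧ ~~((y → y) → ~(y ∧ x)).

0.44

y → y = min(1, 1 − 0.91 + 0.91) = min(1, 1.00) = 1.00
y ∧ x = min(0.91, 0.56) = 0.56
~(y ∧ x) = 1 − 0.56 = 0.44
(y → y) → ~(y ∧ x) = min(1, 1 − 1.00 + 0.44) = min(1, 0.44) = 0.44
~((y → y) → ~(y ∧ x)) = 1 − 0.44 = 0.56
~~((y → y) → ~(y ∧ x)) = 1 − 0.56 = 0.44
y ∧ ~~((y → y) → ~(y ∧ x)) = min(0.91, 0.44) = 0.44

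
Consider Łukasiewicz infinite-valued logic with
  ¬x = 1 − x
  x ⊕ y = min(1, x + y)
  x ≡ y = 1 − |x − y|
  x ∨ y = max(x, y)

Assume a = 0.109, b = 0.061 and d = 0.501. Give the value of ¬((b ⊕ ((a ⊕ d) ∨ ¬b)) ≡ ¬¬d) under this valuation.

a ⊕ d = min(1, 0.109 + 0.501) = min(1, 0.610) = 0.610
¬b = 1 − 0.061 = 0.939
(a ⊕ d) ∨ ¬b = max(0.610, 0.939) = 0.939
b ⊕ ((a ⊕ d) ∨ ¬b) = min(1, 0.061 + 0.939) = min(1, 1.000) = 1.000
¬d = 1 − 0.501 = 0.499
¬¬d = 1 − 0.499 = 0.501
(b ⊕ ((a ⊕ d) ∨ ¬b)) ≡ ¬¬d = 1 − |1.000 − 0.501| = 1 − 0.499 = 0.501
¬((b ⊕ ((a ⊕ d) ∨ ¬b)) ≡ ¬¬d) = 1 − 0.501 = 0.499

0.499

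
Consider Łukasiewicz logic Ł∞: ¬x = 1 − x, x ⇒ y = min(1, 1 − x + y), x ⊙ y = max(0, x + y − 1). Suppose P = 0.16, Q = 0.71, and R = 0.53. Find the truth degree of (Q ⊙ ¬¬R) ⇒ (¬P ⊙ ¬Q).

¬R = 1 − 0.53 = 0.47
¬¬R = 1 − 0.47 = 0.53
Q ⊙ ¬¬R = max(0, 0.71 + 0.53 − 1) = max(0, 0.24) = 0.24
¬P = 1 − 0.16 = 0.84
¬Q = 1 − 0.71 = 0.29
¬P ⊙ ¬Q = max(0, 0.84 + 0.29 − 1) = max(0, 0.13) = 0.13
(Q ⊙ ¬¬R) ⇒ (¬P ⊙ ¬Q) = min(1, 1 − 0.24 + 0.13) = min(1, 0.89) = 0.89

0.89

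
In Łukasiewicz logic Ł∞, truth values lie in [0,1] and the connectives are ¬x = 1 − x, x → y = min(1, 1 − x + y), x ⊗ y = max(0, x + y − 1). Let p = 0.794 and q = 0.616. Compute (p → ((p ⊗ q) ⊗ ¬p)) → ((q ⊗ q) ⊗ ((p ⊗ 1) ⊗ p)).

p ⊗ q = max(0, 0.794 + 0.616 − 1) = max(0, 0.410) = 0.410
¬p = 1 − 0.794 = 0.206
(p ⊗ q) ⊗ ¬p = max(0, 0.410 + 0.206 − 1) = max(0, -0.384) = 0.000
p → ((p ⊗ q) ⊗ ¬p) = min(1, 1 − 0.794 + 0.000) = min(1, 0.206) = 0.206
q ⊗ q = max(0, 0.616 + 0.616 − 1) = max(0, 0.232) = 0.232
p ⊗ 1 = max(0, 0.794 + 1.000 − 1) = max(0, 0.794) = 0.794
(p ⊗ 1) ⊗ p = max(0, 0.794 + 0.794 − 1) = max(0, 0.588) = 0.588
(q ⊗ q) ⊗ ((p ⊗ 1) ⊗ p) = max(0, 0.232 + 0.588 − 1) = max(0, -0.180) = 0.000
(p → ((p ⊗ q) ⊗ ¬p)) → ((q ⊗ q) ⊗ ((p ⊗ 1) ⊗ p)) = min(1, 1 − 0.206 + 0.000) = min(1, 0.794) = 0.794

0.794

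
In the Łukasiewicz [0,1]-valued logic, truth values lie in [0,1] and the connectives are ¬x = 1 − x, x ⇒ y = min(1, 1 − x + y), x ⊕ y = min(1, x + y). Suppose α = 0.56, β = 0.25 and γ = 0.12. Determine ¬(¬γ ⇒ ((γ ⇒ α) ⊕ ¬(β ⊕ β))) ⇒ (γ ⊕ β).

1.00

¬γ = 1 − 0.12 = 0.88
γ ⇒ α = min(1, 1 − 0.12 + 0.56) = min(1, 1.44) = 1.00
β ⊕ β = min(1, 0.25 + 0.25) = min(1, 0.50) = 0.50
¬(β ⊕ β) = 1 − 0.50 = 0.50
(γ ⇒ α) ⊕ ¬(β ⊕ β) = min(1, 1.00 + 0.50) = min(1, 1.50) = 1.00
¬γ ⇒ ((γ ⇒ α) ⊕ ¬(β ⊕ β)) = min(1, 1 − 0.88 + 1.00) = min(1, 1.12) = 1.00
¬(¬γ ⇒ ((γ ⇒ α) ⊕ ¬(β ⊕ β))) = 1 − 1.00 = 0.00
γ ⊕ β = min(1, 0.12 + 0.25) = min(1, 0.37) = 0.37
¬(¬γ ⇒ ((γ ⇒ α) ⊕ ¬(β ⊕ β))) ⇒ (γ ⊕ β) = min(1, 1 − 0.00 + 0.37) = min(1, 1.37) = 1.00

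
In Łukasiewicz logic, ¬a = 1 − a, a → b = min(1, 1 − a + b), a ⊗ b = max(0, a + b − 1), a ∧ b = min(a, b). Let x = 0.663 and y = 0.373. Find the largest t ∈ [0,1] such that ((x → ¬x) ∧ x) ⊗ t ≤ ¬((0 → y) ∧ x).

0.674

¬x = 1 − 0.663 = 0.337
x → ¬x = min(1, 1 − 0.663 + 0.337) = min(1, 0.674) = 0.674
(x → ¬x) ∧ x = min(0.674, 0.663) = 0.663
So the left factor is (x → ¬x) ∧ x = 0.663.
0 → y = min(1, 1 − 0.000 + 0.373) = min(1, 1.373) = 1.000
(0 → y) ∧ x = min(1.000, 0.663) = 0.663
¬((0 → y) ∧ x) = 1 − 0.663 = 0.337
So the right-hand bound is ¬((0 → y) ∧ x) = 0.337.
The residuum of the Łukasiewicz t-norm gives the supremum: min(1, 1 − 0.663 + 0.337).
1 − 0.663 + 0.337 = 0.674, so t = min(1, 0.674) = 0.674.
Check: 0.663 ⊗ 0.674 = max(0, 0.337) = 0.337 ≤ 0.337.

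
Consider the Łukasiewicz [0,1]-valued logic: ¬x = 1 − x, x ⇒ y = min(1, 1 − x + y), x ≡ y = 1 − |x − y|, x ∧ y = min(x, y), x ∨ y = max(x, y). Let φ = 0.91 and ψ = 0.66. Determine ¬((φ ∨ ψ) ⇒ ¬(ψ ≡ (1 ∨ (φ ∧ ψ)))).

0.57

φ ∨ ψ = max(0.91, 0.66) = 0.91
φ ∧ ψ = min(0.91, 0.66) = 0.66
1 ∨ (φ ∧ ψ) = max(1.00, 0.66) = 1.00
ψ ≡ (1 ∨ (φ ∧ ψ)) = 1 − |0.66 − 1.00| = 1 − 0.34 = 0.66
¬(ψ ≡ (1 ∨ (φ ∧ ψ))) = 1 − 0.66 = 0.34
(φ ∨ ψ) ⇒ ¬(ψ ≡ (1 ∨ (φ ∧ ψ))) = min(1, 1 − 0.91 + 0.34) = min(1, 0.43) = 0.43
¬((φ ∨ ψ) ⇒ ¬(ψ ≡ (1 ∨ (φ ∧ ψ)))) = 1 − 0.43 = 0.57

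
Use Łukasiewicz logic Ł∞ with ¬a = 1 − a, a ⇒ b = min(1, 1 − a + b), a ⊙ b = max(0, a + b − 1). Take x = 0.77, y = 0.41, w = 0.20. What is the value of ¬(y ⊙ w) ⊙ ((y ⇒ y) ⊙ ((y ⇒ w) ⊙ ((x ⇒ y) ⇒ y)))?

y ⊙ w = max(0, 0.41 + 0.20 − 1) = max(0, -0.39) = 0.00
¬(y ⊙ w) = 1 − 0.00 = 1.00
y ⇒ y = min(1, 1 − 0.41 + 0.41) = min(1, 1.00) = 1.00
y ⇒ w = min(1, 1 − 0.41 + 0.20) = min(1, 0.79) = 0.79
x ⇒ y = min(1, 1 − 0.77 + 0.41) = min(1, 0.64) = 0.64
(x ⇒ y) ⇒ y = min(1, 1 − 0.64 + 0.41) = min(1, 0.77) = 0.77
(y ⇒ w) ⊙ ((x ⇒ y) ⇒ y) = max(0, 0.79 + 0.77 − 1) = max(0, 0.56) = 0.56
(y ⇒ y) ⊙ ((y ⇒ w) ⊙ ((x ⇒ y) ⇒ y)) = max(0, 1.00 + 0.56 − 1) = max(0, 0.56) = 0.56
¬(y ⊙ w) ⊙ ((y ⇒ y) ⊙ ((y ⇒ w) ⊙ ((x ⇒ y) ⇒ y))) = max(0, 1.00 + 0.56 − 1) = max(0, 0.56) = 0.56

0.56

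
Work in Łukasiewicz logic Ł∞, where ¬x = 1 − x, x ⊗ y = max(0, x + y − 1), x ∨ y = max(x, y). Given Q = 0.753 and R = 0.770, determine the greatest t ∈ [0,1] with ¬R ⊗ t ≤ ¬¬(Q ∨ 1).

1.000

¬R = 1 − 0.770 = 0.230
So the left factor is ¬R = 0.230.
Q ∨ 1 = max(0.753, 1.000) = 1.000
¬(Q ∨ 1) = 1 − 1.000 = 0.000
¬¬(Q ∨ 1) = 1 − 0.000 = 1.000
So the right-hand bound is ¬¬(Q ∨ 1) = 1.000.
The residuum of the Łukasiewicz t-norm gives the supremum: min(1, 1 − 0.230 + 1.000).
1 − 0.230 + 1.000 = 1.770, so t = min(1, 1.770) = 1.000.
Check: 0.230 ⊗ 1.000 = max(0, 0.230) = 0.230 ≤ 1.000.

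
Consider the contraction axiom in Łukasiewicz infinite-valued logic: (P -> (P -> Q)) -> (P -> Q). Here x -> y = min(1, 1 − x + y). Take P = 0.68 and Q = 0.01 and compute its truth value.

P -> Q = min(1, 1 − 0.68 + 0.01) = min(1, 0.33) = 0.33
P -> (P -> Q) = min(1, 1 − 0.68 + 0.33) = min(1, 0.65) = 0.65
(P -> (P -> Q)) -> (P -> Q) = min(1, 1 − 0.65 + 0.33) = min(1, 0.68) = 0.68
(The value 0.68 < 1 shows this instance is not satisfied; fails in Ł∞ (the t-norm is not idempotent).)

0.68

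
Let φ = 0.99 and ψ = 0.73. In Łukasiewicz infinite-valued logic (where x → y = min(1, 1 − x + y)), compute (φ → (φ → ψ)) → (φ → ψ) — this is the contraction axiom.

0.99

φ → ψ = min(1, 1 − 0.99 + 0.73) = min(1, 0.74) = 0.74
φ → (φ → ψ) = min(1, 1 − 0.99 + 0.74) = min(1, 0.75) = 0.75
(φ → (φ → ψ)) → (φ → ψ) = min(1, 1 − 0.75 + 0.74) = min(1, 0.99) = 0.99
(The value 0.99 < 1 shows this instance is not satisfied; fails in Ł∞ (the t-norm is not idempotent).)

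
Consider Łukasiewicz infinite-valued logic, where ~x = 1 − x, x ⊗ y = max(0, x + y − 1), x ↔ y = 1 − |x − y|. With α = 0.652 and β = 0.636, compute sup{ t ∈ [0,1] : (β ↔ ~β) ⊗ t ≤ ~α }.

0.620

~β = 1 − 0.636 = 0.364
β ↔ ~β = 1 − |0.636 − 0.364| = 1 − 0.272 = 0.728
So the left factor is β ↔ ~β = 0.728.
~α = 1 − 0.652 = 0.348
So the right-hand bound is ~α = 0.348.
The residuum of the Łukasiewicz t-norm gives the supremum: min(1, 1 − 0.728 + 0.348).
1 − 0.728 + 0.348 = 0.620, so t = min(1, 0.620) = 0.620.
Check: 0.728 ⊗ 0.620 = max(0, 0.348) = 0.348 ≤ 0.348.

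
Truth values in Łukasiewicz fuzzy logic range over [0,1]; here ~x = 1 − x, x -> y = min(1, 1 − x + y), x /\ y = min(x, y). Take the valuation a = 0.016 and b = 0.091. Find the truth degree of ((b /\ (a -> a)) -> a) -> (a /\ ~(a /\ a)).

0.091

a -> a = min(1, 1 − 0.016 + 0.016) = min(1, 1.000) = 1.000
b /\ (a -> a) = min(0.091, 1.000) = 0.091
(b /\ (a -> a)) -> a = min(1, 1 − 0.091 + 0.016) = min(1, 0.925) = 0.925
a /\ a = min(0.016, 0.016) = 0.016
~(a /\ a) = 1 − 0.016 = 0.984
a /\ ~(a /\ a) = min(0.016, 0.984) = 0.016
((b /\ (a -> a)) -> a) -> (a /\ ~(a /\ a)) = min(1, 1 − 0.925 + 0.016) = min(1, 0.091) = 0.091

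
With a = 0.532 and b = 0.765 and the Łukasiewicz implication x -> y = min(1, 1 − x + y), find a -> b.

a -> b = min(1, 1 − 0.532 + 0.765) = min(1, 1.233) = 1.000
For comparison, the Gödel implication (1 if x ≤ y else y) would give 1.000.

1.000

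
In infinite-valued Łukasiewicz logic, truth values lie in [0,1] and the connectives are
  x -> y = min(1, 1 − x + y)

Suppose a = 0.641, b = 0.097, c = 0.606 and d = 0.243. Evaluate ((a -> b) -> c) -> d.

a -> b = min(1, 1 − 0.641 + 0.097) = min(1, 0.456) = 0.456
(a -> b) -> c = min(1, 1 − 0.456 + 0.606) = min(1, 1.150) = 1.000
((a -> b) -> c) -> d = min(1, 1 − 1.000 + 0.243) = min(1, 0.243) = 0.243

0.243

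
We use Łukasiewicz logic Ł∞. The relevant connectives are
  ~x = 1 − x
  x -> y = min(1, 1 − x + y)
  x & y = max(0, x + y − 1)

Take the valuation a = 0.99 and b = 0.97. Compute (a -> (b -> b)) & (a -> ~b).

0.04

b -> b = min(1, 1 − 0.97 + 0.97) = min(1, 1.00) = 1.00
a -> (b -> b) = min(1, 1 − 0.99 + 1.00) = min(1, 1.01) = 1.00
~b = 1 − 0.97 = 0.03
a -> ~b = min(1, 1 − 0.99 + 0.03) = min(1, 0.04) = 0.04
(a -> (b -> b)) & (a -> ~b) = max(0, 1.00 + 0.04 − 1) = max(0, 0.04) = 0.04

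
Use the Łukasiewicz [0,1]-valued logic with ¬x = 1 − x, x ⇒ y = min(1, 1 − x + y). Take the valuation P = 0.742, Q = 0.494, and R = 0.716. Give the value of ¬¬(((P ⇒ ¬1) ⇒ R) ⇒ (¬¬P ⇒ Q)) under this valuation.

¬1 = 1 − 1.000 = 0.000
P ⇒ ¬1 = min(1, 1 − 0.742 + 0.000) = min(1, 0.258) = 0.258
(P ⇒ ¬1) ⇒ R = min(1, 1 − 0.258 + 0.716) = min(1, 1.458) = 1.000
¬P = 1 − 0.742 = 0.258
¬¬P = 1 − 0.258 = 0.742
¬¬P ⇒ Q = min(1, 1 − 0.742 + 0.494) = min(1, 0.752) = 0.752
((P ⇒ ¬1) ⇒ R) ⇒ (¬¬P ⇒ Q) = min(1, 1 − 1.000 + 0.752) = min(1, 0.752) = 0.752
¬(((P ⇒ ¬1) ⇒ R) ⇒ (¬¬P ⇒ Q)) = 1 − 0.752 = 0.248
¬¬(((P ⇒ ¬1) ⇒ R) ⇒ (¬¬P ⇒ Q)) = 1 − 0.248 = 0.752

0.752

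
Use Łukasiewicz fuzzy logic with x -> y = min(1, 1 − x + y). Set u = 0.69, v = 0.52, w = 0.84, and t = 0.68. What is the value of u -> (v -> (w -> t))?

1.00

w -> t = min(1, 1 − 0.84 + 0.68) = min(1, 0.84) = 0.84
v -> (w -> t) = min(1, 1 − 0.52 + 0.84) = min(1, 1.32) = 1.00
u -> (v -> (w -> t)) = min(1, 1 − 0.69 + 1.00) = min(1, 1.31) = 1.00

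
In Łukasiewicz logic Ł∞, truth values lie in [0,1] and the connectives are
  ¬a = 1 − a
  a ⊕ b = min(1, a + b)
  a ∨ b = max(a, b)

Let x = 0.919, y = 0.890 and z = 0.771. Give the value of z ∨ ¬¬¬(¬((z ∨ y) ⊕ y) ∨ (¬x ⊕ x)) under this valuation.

z ∨ y = max(0.771, 0.890) = 0.890
(z ∨ y) ⊕ y = min(1, 0.890 + 0.890) = min(1, 1.780) = 1.000
¬((z ∨ y) ⊕ y) = 1 − 1.000 = 0.000
¬x = 1 − 0.919 = 0.081
¬x ⊕ x = min(1, 0.081 + 0.919) = min(1, 1.000) = 1.000
¬((z ∨ y) ⊕ y) ∨ (¬x ⊕ x) = max(0.000, 1.000) = 1.000
¬(¬((z ∨ y) ⊕ y) ∨ (¬x ⊕ x)) = 1 − 1.000 = 0.000
¬¬(¬((z ∨ y) ⊕ y) ∨ (¬x ⊕ x)) = 1 − 0.000 = 1.000
¬¬¬(¬((z ∨ y) ⊕ y) ∨ (¬x ⊕ x)) = 1 − 1.000 = 0.000
z ∨ ¬¬¬(¬((z ∨ y) ⊕ y) ∨ (¬x ⊕ x)) = max(0.771, 0.000) = 0.771

0.771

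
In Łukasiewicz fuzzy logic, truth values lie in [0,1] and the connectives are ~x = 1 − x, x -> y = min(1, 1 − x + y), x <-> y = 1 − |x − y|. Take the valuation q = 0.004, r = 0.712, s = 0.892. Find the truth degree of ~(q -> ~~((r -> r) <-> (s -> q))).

0.000

r -> r = min(1, 1 − 0.712 + 0.712) = min(1, 1.000) = 1.000
s -> q = min(1, 1 − 0.892 + 0.004) = min(1, 0.112) = 0.112
(r -> r) <-> (s -> q) = 1 − |1.000 − 0.112| = 1 − 0.888 = 0.112
~((r -> r) <-> (s -> q)) = 1 − 0.112 = 0.888
~~((r -> r) <-> (s -> q)) = 1 − 0.888 = 0.112
q -> ~~((r -> r) <-> (s -> q)) = min(1, 1 − 0.004 + 0.112) = min(1, 1.108) = 1.000
~(q -> ~~((r -> r) <-> (s -> q))) = 1 − 1.000 = 0.000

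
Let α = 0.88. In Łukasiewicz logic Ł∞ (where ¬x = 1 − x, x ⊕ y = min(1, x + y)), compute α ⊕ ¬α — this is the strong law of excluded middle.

¬α = 1 − 0.88 = 0.12
α ⊕ ¬α = min(1, 0.88 + 0.12) = min(1, 1.00) = 1.00
(As expected: always 1 in Ł∞ since a ⊕ (1−a) = 1.)

1.00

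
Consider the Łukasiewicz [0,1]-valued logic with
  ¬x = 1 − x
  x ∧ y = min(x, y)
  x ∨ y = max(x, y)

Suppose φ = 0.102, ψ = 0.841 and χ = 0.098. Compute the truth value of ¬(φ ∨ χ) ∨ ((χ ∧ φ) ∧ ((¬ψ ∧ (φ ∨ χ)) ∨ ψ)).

φ ∨ χ = max(0.102, 0.098) = 0.102
¬(φ ∨ χ) = 1 − 0.102 = 0.898
χ ∧ φ = min(0.098, 0.102) = 0.098
¬ψ = 1 − 0.841 = 0.159
¬ψ ∧ (φ ∨ χ) = min(0.159, 0.102) = 0.102
(¬ψ ∧ (φ ∨ χ)) ∨ ψ = max(0.102, 0.841) = 0.841
(χ ∧ φ) ∧ ((¬ψ ∧ (φ ∨ χ)) ∨ ψ) = min(0.098, 0.841) = 0.098
¬(φ ∨ χ) ∨ ((χ ∧ φ) ∧ ((¬ψ ∧ (φ ∨ χ)) ∨ ψ)) = max(0.898, 0.098) = 0.898

0.898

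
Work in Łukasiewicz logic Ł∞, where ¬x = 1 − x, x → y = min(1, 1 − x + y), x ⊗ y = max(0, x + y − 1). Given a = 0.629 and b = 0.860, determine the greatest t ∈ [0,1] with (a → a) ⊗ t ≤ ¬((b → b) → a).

a → a = min(1, 1 − 0.629 + 0.629) = min(1, 1.000) = 1.000
So the left factor is a → a = 1.000.
b → b = min(1, 1 − 0.860 + 0.860) = min(1, 1.000) = 1.000
(b → b) → a = min(1, 1 − 1.000 + 0.629) = min(1, 0.629) = 0.629
¬((b → b) → a) = 1 − 0.629 = 0.371
So the right-hand bound is ¬((b → b) → a) = 0.371.
The residuum of the Łukasiewicz t-norm gives the supremum: min(1, 1 − 1.000 + 0.371).
1 − 1.000 + 0.371 = 0.371, so t = min(1, 0.371) = 0.371.
Check: 1.000 ⊗ 0.371 = max(0, 0.371) = 0.371 ≤ 0.371.

0.371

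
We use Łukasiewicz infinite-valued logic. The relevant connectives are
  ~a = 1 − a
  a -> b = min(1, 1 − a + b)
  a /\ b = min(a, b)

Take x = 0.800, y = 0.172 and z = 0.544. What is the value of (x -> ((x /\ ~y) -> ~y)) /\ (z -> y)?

~y = 1 − 0.172 = 0.828
x /\ ~y = min(0.800, 0.828) = 0.800
(x /\ ~y) -> ~y = min(1, 1 − 0.800 + 0.828) = min(1, 1.028) = 1.000
x -> ((x /\ ~y) -> ~y) = min(1, 1 − 0.800 + 1.000) = min(1, 1.200) = 1.000
z -> y = min(1, 1 − 0.544 + 0.172) = min(1, 0.628) = 0.628
(x -> ((x /\ ~y) -> ~y)) /\ (z -> y) = min(1.000, 0.628) = 0.628

0.628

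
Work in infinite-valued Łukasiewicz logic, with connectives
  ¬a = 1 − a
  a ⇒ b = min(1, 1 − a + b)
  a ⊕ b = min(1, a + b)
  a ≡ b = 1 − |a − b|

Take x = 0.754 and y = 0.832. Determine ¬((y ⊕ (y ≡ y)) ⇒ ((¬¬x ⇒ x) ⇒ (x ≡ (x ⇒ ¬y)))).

0.340

y ≡ y = 1 − |0.832 − 0.832| = 1 − 0.000 = 1.000
y ⊕ (y ≡ y) = min(1, 0.832 + 1.000) = min(1, 1.832) = 1.000
¬x = 1 − 0.754 = 0.246
¬¬x = 1 − 0.246 = 0.754
¬¬x ⇒ x = min(1, 1 − 0.754 + 0.754) = min(1, 1.000) = 1.000
¬y = 1 − 0.832 = 0.168
x ⇒ ¬y = min(1, 1 − 0.754 + 0.168) = min(1, 0.414) = 0.414
x ≡ (x ⇒ ¬y) = 1 − |0.754 − 0.414| = 1 − 0.340 = 0.660
(¬¬x ⇒ x) ⇒ (x ≡ (x ⇒ ¬y)) = min(1, 1 − 1.000 + 0.660) = min(1, 0.660) = 0.660
(y ⊕ (y ≡ y)) ⇒ ((¬¬x ⇒ x) ⇒ (x ≡ (x ⇒ ¬y))) = min(1, 1 − 1.000 + 0.660) = min(1, 0.660) = 0.660
¬((y ⊕ (y ≡ y)) ⇒ ((¬¬x ⇒ x) ⇒ (x ≡ (x ⇒ ¬y)))) = 1 − 0.660 = 0.340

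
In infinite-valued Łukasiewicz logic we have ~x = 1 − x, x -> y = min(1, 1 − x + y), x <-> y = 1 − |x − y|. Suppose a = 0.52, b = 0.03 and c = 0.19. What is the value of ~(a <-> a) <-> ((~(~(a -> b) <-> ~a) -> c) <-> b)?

0.97

a <-> a = 1 − |0.52 − 0.52| = 1 − 0.00 = 1.00
~(a <-> a) = 1 − 1.00 = 0.00
a -> b = min(1, 1 − 0.52 + 0.03) = min(1, 0.51) = 0.51
~(a -> b) = 1 − 0.51 = 0.49
~a = 1 − 0.52 = 0.48
~(a -> b) <-> ~a = 1 − |0.49 − 0.48| = 1 − 0.01 = 0.99
~(~(a -> b) <-> ~a) = 1 − 0.99 = 0.01
~(~(a -> b) <-> ~a) -> c = min(1, 1 − 0.01 + 0.19) = min(1, 1.18) = 1.00
(~(~(a -> b) <-> ~a) -> c) <-> b = 1 − |1.00 − 0.03| = 1 − 0.97 = 0.03
~(a <-> a) <-> ((~(~(a -> b) <-> ~a) -> c) <-> b) = 1 − |0.00 − 0.03| = 1 − 0.03 = 0.97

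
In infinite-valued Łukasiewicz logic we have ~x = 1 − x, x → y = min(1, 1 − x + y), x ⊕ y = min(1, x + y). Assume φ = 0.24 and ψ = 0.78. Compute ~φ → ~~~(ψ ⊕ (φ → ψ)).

0.24

~φ = 1 − 0.24 = 0.76
φ → ψ = min(1, 1 − 0.24 + 0.78) = min(1, 1.54) = 1.00
ψ ⊕ (φ → ψ) = min(1, 0.78 + 1.00) = min(1, 1.78) = 1.00
~(ψ ⊕ (φ → ψ)) = 1 − 1.00 = 0.00
~~(ψ ⊕ (φ → ψ)) = 1 − 0.00 = 1.00
~~~(ψ ⊕ (φ → ψ)) = 1 − 1.00 = 0.00
~φ → ~~~(ψ ⊕ (φ → ψ)) = min(1, 1 − 0.76 + 0.00) = min(1, 0.24) = 0.24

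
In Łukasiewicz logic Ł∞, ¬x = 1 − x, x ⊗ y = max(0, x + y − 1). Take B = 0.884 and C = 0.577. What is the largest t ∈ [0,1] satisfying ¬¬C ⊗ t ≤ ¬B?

0.539

¬C = 1 − 0.577 = 0.423
¬¬C = 1 − 0.423 = 0.577
So the left factor is ¬¬C = 0.577.
¬B = 1 − 0.884 = 0.116
So the right-hand bound is ¬B = 0.116.
The residuum of the Łukasiewicz t-norm gives the supremum: min(1, 1 − 0.577 + 0.116).
1 − 0.577 + 0.116 = 0.539, so t = min(1, 0.539) = 0.539.
Check: 0.577 ⊗ 0.539 = max(0, 0.116) = 0.116 ≤ 0.116.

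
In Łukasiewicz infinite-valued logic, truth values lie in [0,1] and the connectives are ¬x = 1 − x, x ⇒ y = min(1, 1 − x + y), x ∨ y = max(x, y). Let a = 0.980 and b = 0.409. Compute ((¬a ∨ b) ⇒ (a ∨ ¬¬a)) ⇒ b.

0.409

¬a = 1 − 0.980 = 0.020
¬a ∨ b = max(0.020, 0.409) = 0.409
¬¬a = 1 − 0.020 = 0.980
a ∨ ¬¬a = max(0.980, 0.980) = 0.980
(¬a ∨ b) ⇒ (a ∨ ¬¬a) = min(1, 1 − 0.409 + 0.980) = min(1, 1.571) = 1.000
((¬a ∨ b) ⇒ (a ∨ ¬¬a)) ⇒ b = min(1, 1 − 1.000 + 0.409) = min(1, 0.409) = 0.409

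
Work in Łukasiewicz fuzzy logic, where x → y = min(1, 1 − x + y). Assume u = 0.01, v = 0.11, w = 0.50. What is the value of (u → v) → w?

u → v = min(1, 1 − 0.01 + 0.11) = min(1, 1.10) = 1.00
(u → v) → w = min(1, 1 − 1.00 + 0.50) = min(1, 0.50) = 0.50

0.50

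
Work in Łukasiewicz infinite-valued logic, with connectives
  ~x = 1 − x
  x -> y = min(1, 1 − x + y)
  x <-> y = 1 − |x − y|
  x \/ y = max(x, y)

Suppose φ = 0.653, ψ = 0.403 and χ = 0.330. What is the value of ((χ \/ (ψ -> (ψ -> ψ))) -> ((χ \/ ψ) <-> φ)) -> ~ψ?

ψ -> ψ = min(1, 1 − 0.403 + 0.403) = min(1, 1.000) = 1.000
ψ -> (ψ -> ψ) = min(1, 1 − 0.403 + 1.000) = min(1, 1.597) = 1.000
χ \/ (ψ -> (ψ -> ψ)) = max(0.330, 1.000) = 1.000
χ \/ ψ = max(0.330, 0.403) = 0.403
(χ \/ ψ) <-> φ = 1 − |0.403 − 0.653| = 1 − 0.250 = 0.750
(χ \/ (ψ -> (ψ -> ψ))) -> ((χ \/ ψ) <-> φ) = min(1, 1 − 1.000 + 0.750) = min(1, 0.750) = 0.750
~ψ = 1 − 0.403 = 0.597
((χ \/ (ψ -> (ψ -> ψ))) -> ((χ \/ ψ) <-> φ)) -> ~ψ = min(1, 1 − 0.750 + 0.597) = min(1, 0.847) = 0.847

0.847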